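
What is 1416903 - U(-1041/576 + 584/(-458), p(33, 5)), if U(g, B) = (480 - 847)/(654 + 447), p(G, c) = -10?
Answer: 4250710/3 ≈ 1.4169e+6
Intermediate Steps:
U(g, B) = -⅓ (U(g, B) = -367/1101 = -367*1/1101 = -⅓)
1416903 - U(-1041/576 + 584/(-458), p(33, 5)) = 1416903 - 1*(-⅓) = 1416903 + ⅓ = 4250710/3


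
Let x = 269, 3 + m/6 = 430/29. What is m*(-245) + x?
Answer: -496409/29 ≈ -17118.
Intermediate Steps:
m = 2058/29 (m = -18 + 6*(430/29) = -18 + 2580/29 = 2058/29 ≈ 70.966)
m*(-245) + x = (2058/29)*(-245) + 269 = -504210/29 + 269 = -496409/29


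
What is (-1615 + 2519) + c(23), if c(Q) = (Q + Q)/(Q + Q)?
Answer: 905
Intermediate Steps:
c(Q) = 1 (c(Q) = (2*Q)/((2*Q)) = (2*Q)*(1/(2*Q)) = 1)
(-1615 + 2519) + c(23) = (-1615 + 2519) + 1 = 904 + 1 = 905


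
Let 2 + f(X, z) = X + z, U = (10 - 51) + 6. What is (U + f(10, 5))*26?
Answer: -572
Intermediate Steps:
U = -35 (U = -41 + 6 = -35)
f(X, z) = -2 + X + z (f(X, z) = -2 + (X + z) = -2 + X + z)
(U + f(10, 5))*26 = (-35 + (-2 + 10 + 5))*26 = (-35 + 13)*26 = -22*26 = -572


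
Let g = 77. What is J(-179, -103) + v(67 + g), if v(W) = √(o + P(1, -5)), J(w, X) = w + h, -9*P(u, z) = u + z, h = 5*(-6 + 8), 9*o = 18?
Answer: -169 + √22/3 ≈ -167.44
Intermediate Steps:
o = 2 (o = (⅑)*18 = 2)
h = 10 (h = 5*2 = 10)
P(u, z) = -u/9 - z/9 (P(u, z) = -(u + z)/9 = -u/9 - z/9)
J(w, X) = 10 + w (J(w, X) = w + 10 = 10 + w)
v(W) = √22/3 (v(W) = √(2 + (-⅑*1 - ⅑*(-5))) = √(2 + (-⅑ + 5/9)) = √(2 + 4/9) = √(22/9) = √22/3)
J(-179, -103) + v(67 + g) = (10 - 179) + √22/3 = -169 + √22/3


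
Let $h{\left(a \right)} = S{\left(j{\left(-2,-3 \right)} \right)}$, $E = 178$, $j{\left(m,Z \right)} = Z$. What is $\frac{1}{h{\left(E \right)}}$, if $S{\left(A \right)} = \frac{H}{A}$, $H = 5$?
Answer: $- \frac{3}{5} \approx -0.6$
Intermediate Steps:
$S{\left(A \right)} = \frac{5}{A}$
$h{\left(a \right)} = - \frac{5}{3}$ ($h{\left(a \right)} = \frac{5}{-3} = 5 \left(- \frac{1}{3}\right) = - \frac{5}{3}$)
$\frac{1}{h{\left(E \right)}} = \frac{1}{- \frac{5}{3}} = - \frac{3}{5}$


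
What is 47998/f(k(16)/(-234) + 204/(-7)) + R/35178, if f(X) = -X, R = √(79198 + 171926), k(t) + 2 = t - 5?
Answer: 8735636/5311 + √62781/17589 ≈ 1644.8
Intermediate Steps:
k(t) = -7 + t (k(t) = -2 + (t - 5) = -2 + (-5 + t) = -7 + t)
R = 2*√62781 (R = √251124 = 2*√62781 ≈ 501.12)
47998/f(k(16)/(-234) + 204/(-7)) + R/35178 = 47998/((-((-7 + 16)/(-234) + 204/(-7)))) + (2*√62781)/35178 = 47998/((-(9*(-1/234) + 204*(-⅐)))) + (2*√62781)*(1/35178) = 47998/((-(-1/26 - 204/7))) + √62781/17589 = 47998/((-1*(-5311/182))) + √62781/17589 = 47998/(5311/182) + √62781/17589 = 47998*(182/5311) + √62781/17589 = 8735636/5311 + √62781/17589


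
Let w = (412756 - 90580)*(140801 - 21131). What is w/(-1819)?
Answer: -38554801920/1819 ≈ -2.1196e+7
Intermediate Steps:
w = 38554801920 (w = 322176*119670 = 38554801920)
w/(-1819) = 38554801920/(-1819) = 38554801920*(-1/1819) = -38554801920/1819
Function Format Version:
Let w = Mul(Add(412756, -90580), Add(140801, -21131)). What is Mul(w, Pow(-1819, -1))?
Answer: Rational(-38554801920, 1819) ≈ -2.1196e+7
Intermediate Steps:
w = 38554801920 (w = Mul(322176, 119670) = 38554801920)
Mul(w, Pow(-1819, -1)) = Mul(38554801920, Pow(-1819, -1)) = Mul(38554801920, Rational(-1, 1819)) = Rational(-38554801920, 1819)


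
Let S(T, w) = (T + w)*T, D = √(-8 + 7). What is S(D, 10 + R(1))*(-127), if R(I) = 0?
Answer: 127 - 1270*I ≈ 127.0 - 1270.0*I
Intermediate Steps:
D = I (D = √(-1) = I ≈ 1.0*I)
S(T, w) = T*(T + w)
S(D, 10 + R(1))*(-127) = (I*(I + (10 + 0)))*(-127) = (I*(I + 10))*(-127) = (I*(10 + I))*(-127) = -127*I*(10 + I)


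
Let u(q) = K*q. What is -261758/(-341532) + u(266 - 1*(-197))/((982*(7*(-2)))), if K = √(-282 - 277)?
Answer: 130879/170766 - 463*I*√559/13748 ≈ 0.76642 - 0.79625*I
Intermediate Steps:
K = I*√559 (K = √(-559) = I*√559 ≈ 23.643*I)
u(q) = I*q*√559 (u(q) = (I*√559)*q = I*q*√559)
-261758/(-341532) + u(266 - 1*(-197))/((982*(7*(-2)))) = -261758/(-341532) + (I*(266 - 1*(-197))*√559)/((982*(7*(-2)))) = -261758*(-1/341532) + (I*(266 + 197)*√559)/((982*(-14))) = 130879/170766 + (I*463*√559)/(-13748) = 130879/170766 + (463*I*√559)*(-1/13748) = 130879/170766 - 463*I*√559/13748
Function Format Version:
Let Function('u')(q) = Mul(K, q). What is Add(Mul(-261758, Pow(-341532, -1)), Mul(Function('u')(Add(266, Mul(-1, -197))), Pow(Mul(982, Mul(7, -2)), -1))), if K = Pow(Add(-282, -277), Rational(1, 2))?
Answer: Add(Rational(130879, 170766), Mul(Rational(-463, 13748), I, Pow(559, Rational(1, 2)))) ≈ Add(0.76642, Mul(-0.79625, I))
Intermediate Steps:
K = Mul(I, Pow(559, Rational(1, 2))) (K = Pow(-559, Rational(1, 2)) = Mul(I, Pow(559, Rational(1, 2))) ≈ Mul(23.643, I))
Function('u')(q) = Mul(I, q, Pow(559, Rational(1, 2))) (Function('u')(q) = Mul(Mul(I, Pow(559, Rational(1, 2))), q) = Mul(I, q, Pow(559, Rational(1, 2))))
Add(Mul(-261758, Pow(-341532, -1)), Mul(Function('u')(Add(266, Mul(-1, -197))), Pow(Mul(982, Mul(7, -2)), -1))) = Add(Mul(-261758, Pow(-341532, -1)), Mul(Mul(I, Add(266, Mul(-1, -197)), Pow(559, Rational(1, 2))), Pow(Mul(982, Mul(7, -2)), -1))) = Add(Mul(-261758, Rational(-1, 341532)), Mul(Mul(I, Add(266, 197), Pow(559, Rational(1, 2))), Pow(Mul(982, -14), -1))) = Add(Rational(130879, 170766), Mul(Mul(I, 463, Pow(559, Rational(1, 2))), Pow(-13748, -1))) = Add(Rational(130879, 170766), Mul(Mul(463, I, Pow(559, Rational(1, 2))), Rational(-1, 13748))) = Add(Rational(130879, 170766), Mul(Rational(-463, 13748), I, Pow(559, Rational(1, 2))))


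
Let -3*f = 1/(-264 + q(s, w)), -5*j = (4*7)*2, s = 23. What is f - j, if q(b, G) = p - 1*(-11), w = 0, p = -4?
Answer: 43181/3855 ≈ 11.201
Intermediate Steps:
j = -56/5 (j = -4*7*2/5 = -28*2/5 = -1/5*56 = -56/5 ≈ -11.200)
q(b, G) = 7 (q(b, G) = -4 - 1*(-11) = -4 + 11 = 7)
f = 1/771 (f = -1/(3*(-264 + 7)) = -1/3/(-257) = -1/3*(-1/257) = 1/771 ≈ 0.0012970)
f - j = 1/771 - 1*(-56/5) = 1/771 + 56/5 = 43181/3855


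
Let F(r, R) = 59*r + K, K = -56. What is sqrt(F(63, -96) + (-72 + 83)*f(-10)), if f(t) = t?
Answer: sqrt(3551) ≈ 59.590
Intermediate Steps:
F(r, R) = -56 + 59*r (F(r, R) = 59*r - 56 = -56 + 59*r)
sqrt(F(63, -96) + (-72 + 83)*f(-10)) = sqrt((-56 + 59*63) + (-72 + 83)*(-10)) = sqrt((-56 + 3717) + 11*(-10)) = sqrt(3661 - 110) = sqrt(3551)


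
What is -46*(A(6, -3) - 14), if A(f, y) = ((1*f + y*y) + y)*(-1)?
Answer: 1196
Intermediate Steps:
A(f, y) = -f - y - y² (A(f, y) = ((f + y²) + y)*(-1) = (f + y + y²)*(-1) = -f - y - y²)
-46*(A(6, -3) - 14) = -46*((-1*6 - 1*(-3) - 1*(-3)²) - 14) = -46*((-6 + 3 - 1*9) - 14) = -46*((-6 + 3 - 9) - 14) = -46*(-12 - 14) = -46*(-26) = 1196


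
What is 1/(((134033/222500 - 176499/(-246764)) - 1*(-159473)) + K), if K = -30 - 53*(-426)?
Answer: 6863123750/1249241691292089 ≈ 5.4938e-6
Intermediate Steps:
K = 22548 (K = -30 + 22578 = 22548)
1/(((134033/222500 - 176499/(-246764)) - 1*(-159473)) + K) = 1/(((134033/222500 - 176499/(-246764)) - 1*(-159473)) + 22548) = 1/(((134033*(1/222500) - 176499*(-1/246764)) + 159473) + 22548) = 1/(((134033/222500 + 176499/246764) + 159473) + 22548) = 1/((9043193339/6863123750 + 159473) + 22548) = 1/(1094491976977089/6863123750 + 22548) = 1/(1249241691292089/6863123750) = 6863123750/1249241691292089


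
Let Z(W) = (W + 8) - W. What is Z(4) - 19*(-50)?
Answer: 958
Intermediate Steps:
Z(W) = 8 (Z(W) = (8 + W) - W = 8)
Z(4) - 19*(-50) = 8 - 19*(-50) = 8 + 950 = 958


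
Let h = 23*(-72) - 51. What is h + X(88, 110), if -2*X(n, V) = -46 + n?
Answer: -1728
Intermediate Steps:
X(n, V) = 23 - n/2 (X(n, V) = -(-46 + n)/2 = 23 - n/2)
h = -1707 (h = -1656 - 51 = -1707)
h + X(88, 110) = -1707 + (23 - ½*88) = -1707 + (23 - 44) = -1707 - 21 = -1728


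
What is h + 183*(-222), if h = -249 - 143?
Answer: -41018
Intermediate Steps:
h = -392
h + 183*(-222) = -392 + 183*(-222) = -392 - 40626 = -41018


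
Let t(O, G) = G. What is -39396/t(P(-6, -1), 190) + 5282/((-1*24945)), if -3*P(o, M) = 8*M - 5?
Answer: -19674736/94791 ≈ -207.56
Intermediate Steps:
P(o, M) = 5/3 - 8*M/3 (P(o, M) = -(8*M - 5)/3 = -(-5 + 8*M)/3 = 5/3 - 8*M/3)
-39396/t(P(-6, -1), 190) + 5282/((-1*24945)) = -39396/190 + 5282/((-1*24945)) = -39396*1/190 + 5282/(-24945) = -19698/95 + 5282*(-1/24945) = -19698/95 - 5282/24945 = -19674736/94791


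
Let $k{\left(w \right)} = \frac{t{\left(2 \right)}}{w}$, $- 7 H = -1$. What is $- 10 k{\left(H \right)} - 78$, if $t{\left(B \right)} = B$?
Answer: $-218$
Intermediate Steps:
$H = \frac{1}{7}$ ($H = \left(- \frac{1}{7}\right) \left(-1\right) = \frac{1}{7} \approx 0.14286$)
$k{\left(w \right)} = \frac{2}{w}$
$- 10 k{\left(H \right)} - 78 = - 10 \cdot 2 \frac{1}{\frac{1}{7}} - 78 = - 10 \cdot 2 \cdot 7 - 78 = \left(-10\right) 14 - 78 = -140 - 78 = -218$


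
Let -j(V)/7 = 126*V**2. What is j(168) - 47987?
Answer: -24941555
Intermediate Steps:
j(V) = -882*V**2
j(168) - 47987 = -882*168**2 - 47987 = -882*28224 - 47987 = -24893568 - 47987 = -24941555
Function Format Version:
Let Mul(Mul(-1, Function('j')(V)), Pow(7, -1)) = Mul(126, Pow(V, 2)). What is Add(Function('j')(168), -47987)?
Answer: -24941555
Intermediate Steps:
Function('j')(V) = Mul(-882, Pow(V, 2)) (Function('j')(V) = Mul(-7, Mul(126, Pow(V, 2))) = Mul(-882, Pow(V, 2)))
Add(Function('j')(168), -47987) = Add(Mul(-882, Pow(168, 2)), -47987) = Add(Mul(-882, 28224), -47987) = Add(-24893568, -47987) = -24941555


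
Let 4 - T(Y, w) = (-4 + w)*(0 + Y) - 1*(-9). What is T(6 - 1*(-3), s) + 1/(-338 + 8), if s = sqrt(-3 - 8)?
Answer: 10229/330 - 9*I*sqrt(11) ≈ 30.997 - 29.85*I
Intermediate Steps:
s = I*sqrt(11) (s = sqrt(-11) = I*sqrt(11) ≈ 3.3166*I)
T(Y, w) = -5 - Y*(-4 + w) (T(Y, w) = 4 - ((-4 + w)*(0 + Y) - 1*(-9)) = 4 - ((-4 + w)*Y + 9) = 4 - (Y*(-4 + w) + 9) = 4 - (9 + Y*(-4 + w)) = 4 + (-9 - Y*(-4 + w)) = -5 - Y*(-4 + w))
T(6 - 1*(-3), s) + 1/(-338 + 8) = (-5 + 4*(6 - 1*(-3)) - (6 - 1*(-3))*I*sqrt(11)) + 1/(-338 + 8) = (-5 + 4*(6 + 3) - (6 + 3)*I*sqrt(11)) + 1/(-330) = (-5 + 4*9 - 1*9*I*sqrt(11)) - 1/330 = (-5 + 36 - 9*I*sqrt(11)) - 1/330 = (31 - 9*I*sqrt(11)) - 1/330 = 10229/330 - 9*I*sqrt(11)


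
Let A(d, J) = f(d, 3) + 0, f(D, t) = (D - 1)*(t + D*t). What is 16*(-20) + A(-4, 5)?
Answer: -275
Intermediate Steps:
f(D, t) = (-1 + D)*(t + D*t)
A(d, J) = -3 + 3*d² (A(d, J) = 3*(-1 + d²) + 0 = (-3 + 3*d²) + 0 = -3 + 3*d²)
16*(-20) + A(-4, 5) = 16*(-20) + (-3 + 3*(-4)²) = -320 + (-3 + 3*16) = -320 + (-3 + 48) = -320 + 45 = -275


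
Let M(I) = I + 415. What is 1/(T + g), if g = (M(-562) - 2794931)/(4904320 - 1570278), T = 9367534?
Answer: 1667021/15615874498675 ≈ 1.0675e-7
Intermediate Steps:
M(I) = 415 + I
g = -1397539/1667021 (g = ((415 - 562) - 2794931)/(4904320 - 1570278) = (-147 - 2794931)/3334042 = -2795078*1/3334042 = -1397539/1667021 ≈ -0.83835)
1/(T + g) = 1/(9367534 - 1397539/1667021) = 1/(15615874498675/1667021) = 1667021/15615874498675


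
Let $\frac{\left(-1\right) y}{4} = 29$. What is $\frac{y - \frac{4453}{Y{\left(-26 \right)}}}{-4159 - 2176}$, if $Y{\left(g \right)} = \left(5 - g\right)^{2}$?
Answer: $\frac{115929}{6087935} \approx 0.019042$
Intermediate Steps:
$y = -116$ ($y = \left(-4\right) 29 = -116$)
$\frac{y - \frac{4453}{Y{\left(-26 \right)}}}{-4159 - 2176} = \frac{-116 - \frac{4453}{\left(-5 - 26\right)^{2}}}{-4159 - 2176} = \frac{-116 - \frac{4453}{\left(-31\right)^{2}}}{-6335} = \left(-116 - \frac{4453}{961}\right) \left(- \frac{1}{6335}\right) = \left(- \frac{115929}{961}\right) \left(- \frac{1}{6335}\right) = \frac{115929}{6087935}$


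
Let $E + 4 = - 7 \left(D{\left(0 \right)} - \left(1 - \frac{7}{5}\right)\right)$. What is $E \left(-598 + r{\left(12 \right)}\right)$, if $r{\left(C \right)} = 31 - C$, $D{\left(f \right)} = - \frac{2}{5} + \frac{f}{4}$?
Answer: $2316$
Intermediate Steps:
$D{\left(f \right)} = - \frac{2}{5} + \frac{f}{4}$ ($D{\left(f \right)} = \left(-2\right) \frac{1}{5} + f \frac{1}{4} = - \frac{2}{5} + \frac{f}{4}$)
$E = -4$ ($E = -4 - 7 \left(\left(- \frac{2}{5} + \frac{1}{4} \cdot 0\right) - \left(1 - \frac{7}{5}\right)\right) = -4 - 7 \left(\left(- \frac{2}{5} + 0\right) - - \frac{2}{5}\right) = -4 - 7 \left(- \frac{2}{5} + \left(-1 + \frac{7}{5}\right)\right) = -4 - 7 \left(- \frac{2}{5} + \frac{2}{5}\right) = -4 - 0 = -4 + 0 = -4$)
$E \left(-598 + r{\left(12 \right)}\right) = - 4 \left(-598 + \left(31 - 12\right)\right) = - 4 \left(-598 + 19\right) = \left(-4\right) \left(-579\right) = 2316$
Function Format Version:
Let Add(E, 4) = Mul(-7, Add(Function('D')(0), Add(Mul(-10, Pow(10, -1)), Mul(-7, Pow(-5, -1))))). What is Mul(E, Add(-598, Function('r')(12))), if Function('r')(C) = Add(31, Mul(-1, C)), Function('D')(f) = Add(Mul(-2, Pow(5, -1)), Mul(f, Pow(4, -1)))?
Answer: 2316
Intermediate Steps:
Function('D')(f) = Add(Rational(-2, 5), Mul(Rational(1, 4), f)) (Function('D')(f) = Add(Mul(-2, Rational(1, 5)), Mul(f, Rational(1, 4))) = Add(Rational(-2, 5), Mul(Rational(1, 4), f)))
E = -4 (E = Add(-4, Mul(-7, Add(Add(Rational(-2, 5), Mul(Rational(1, 4), 0)), Add(Mul(-10, Pow(10, -1)), Mul(-7, Pow(-5, -1)))))) = Add(-4, Mul(-7, Add(Add(Rational(-2, 5), 0), Add(Mul(-10, Rational(1, 10)), Mul(-7, Rational(-1, 5)))))) = Add(-4, Mul(-7, Add(Rational(-2, 5), Add(-1, Rational(7, 5))))) = Add(-4, Mul(-7, Add(Rational(-2, 5), Rational(2, 5)))) = Add(-4, Mul(-7, 0)) = Add(-4, 0) = -4)
Mul(E, Add(-598, Function('r')(12))) = Mul(-4, Add(-598, Add(31, Mul(-1, 12)))) = Mul(-4, Add(-598, Add(31, -12))) = Mul(-4, Add(-598, 19)) = Mul(-4, -579) = 2316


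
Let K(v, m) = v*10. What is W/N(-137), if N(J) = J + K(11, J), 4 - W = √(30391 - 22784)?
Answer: -4/27 + √7607/27 ≈ 3.0822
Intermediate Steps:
K(v, m) = 10*v
W = 4 - √7607 (W = 4 - √(30391 - 22784) = 4 - √7607 ≈ -83.218)
N(J) = 110 + J (N(J) = J + 10*11 = J + 110 = 110 + J)
W/N(-137) = (4 - √7607)/(110 - 137) = (4 - √7607)/(-27) = (4 - √7607)*(-1/27) = -4/27 + √7607/27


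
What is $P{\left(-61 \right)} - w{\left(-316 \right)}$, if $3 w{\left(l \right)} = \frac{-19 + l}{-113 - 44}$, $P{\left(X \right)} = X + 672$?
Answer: $\frac{287446}{471} \approx 610.29$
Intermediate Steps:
$P{\left(X \right)} = 672 + X$
$w{\left(l \right)} = \frac{19}{471} - \frac{l}{471}$ ($w{\left(l \right)} = \frac{\left(-19 + l\right) \frac{1}{-113 - 44}}{3} = \frac{\left(-19 + l\right) \frac{1}{-157}}{3} = \frac{\left(-19 + l\right) \left(- \frac{1}{157}\right)}{3} = \frac{\frac{19}{157} - \frac{l}{157}}{3} = \frac{19}{471} - \frac{l}{471}$)
$P{\left(-61 \right)} - w{\left(-316 \right)} = \left(672 - 61\right) - \left(\frac{19}{471} - - \frac{316}{471}\right) = 611 - \left(\frac{19}{471} + \frac{316}{471}\right) = 611 - \frac{335}{471} = \frac{287446}{471}$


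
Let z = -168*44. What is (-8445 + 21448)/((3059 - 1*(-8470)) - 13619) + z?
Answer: -15462283/2090 ≈ -7398.2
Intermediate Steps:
z = -7392
(-8445 + 21448)/((3059 - 1*(-8470)) - 13619) + z = (-8445 + 21448)/((3059 - 1*(-8470)) - 13619) - 7392 = 13003/((3059 + 8470) - 13619) - 7392 = 13003/(11529 - 13619) - 7392 = 13003/(-2090) - 7392 = 13003*(-1/2090) - 7392 = -13003/2090 - 7392 = -15462283/2090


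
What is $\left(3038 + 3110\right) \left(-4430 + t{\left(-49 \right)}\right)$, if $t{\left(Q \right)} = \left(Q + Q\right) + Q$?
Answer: $-28139396$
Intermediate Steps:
$t{\left(Q \right)} = 3 Q$ ($t{\left(Q \right)} = 2 Q + Q = 3 Q$)
$\left(3038 + 3110\right) \left(-4430 + t{\left(-49 \right)}\right) = \left(3038 + 3110\right) \left(-4430 + 3 \left(-49\right)\right) = 6148 \left(-4430 - 147\right) = 6148 \left(-4577\right) = -28139396$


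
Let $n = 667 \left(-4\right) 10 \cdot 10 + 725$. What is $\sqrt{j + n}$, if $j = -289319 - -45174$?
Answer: $2 i \sqrt{127555} \approx 714.3 i$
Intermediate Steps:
$n = -266075$ ($n = 667 \left(\left(-40\right) 10\right) + 725 = 667 \left(-400\right) + 725 = -266800 + 725 = -266075$)
$j = -244145$ ($j = -289319 + 45174 = -244145$)
$\sqrt{j + n} = \sqrt{-244145 - 266075} = \sqrt{-510220} = 2 i \sqrt{127555}$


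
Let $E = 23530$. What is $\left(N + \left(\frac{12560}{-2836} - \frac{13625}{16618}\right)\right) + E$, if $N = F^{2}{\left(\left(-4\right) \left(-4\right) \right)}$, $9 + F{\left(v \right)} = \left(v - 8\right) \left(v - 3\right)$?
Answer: $\frac{383506443265}{11782162} \approx 32550.0$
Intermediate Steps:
$F{\left(v \right)} = -9 + \left(-8 + v\right) \left(-3 + v\right)$ ($F{\left(v \right)} = -9 + \left(v - 8\right) \left(v - 3\right) = -9 + \left(-8 + v\right) \left(-3 + v\right)$)
$N = 9025$ ($N = \left(15 + \left(\left(-4\right) \left(-4\right)\right)^{2} - 11 \left(\left(-4\right) \left(-4\right)\right)\right)^{2} = \left(15 + 16^{2} - 176\right)^{2} = \left(15 + 256 - 176\right)^{2} = 95^{2} = 9025$)
$\left(N + \left(\frac{12560}{-2836} - \frac{13625}{16618}\right)\right) + E = \left(9025 + \left(\frac{12560}{-2836} - \frac{13625}{16618}\right)\right) + 23530 = \left(9025 + \left(12560 \left(- \frac{1}{2836}\right) - \frac{13625}{16618}\right)\right) + 23530 = \left(9025 - \frac{61840645}{11782162}\right) + 23530 = \frac{106272171405}{11782162} + 23530 = \frac{383506443265}{11782162}$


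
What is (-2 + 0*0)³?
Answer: -8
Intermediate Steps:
(-2 + 0*0)³ = (-2 + 0)³ = (-2)³ = -8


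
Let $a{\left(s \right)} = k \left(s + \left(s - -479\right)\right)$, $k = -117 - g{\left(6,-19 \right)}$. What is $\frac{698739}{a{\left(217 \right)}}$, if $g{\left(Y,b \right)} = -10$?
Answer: $- \frac{698739}{97691} \approx -7.1525$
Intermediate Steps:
$k = -107$ ($k = -117 - -10 = -117 + 10 = -107$)
$a{\left(s \right)} = -51253 - 214 s$ ($a{\left(s \right)} = - 107 \left(s + \left(s - -479\right)\right) = - 107 \left(s + \left(s + 479\right)\right) = - 107 \left(s + \left(479 + s\right)\right) = - 107 \left(479 + 2 s\right) = -51253 - 214 s$)
$\frac{698739}{a{\left(217 \right)}} = \frac{698739}{-51253 - 46438} = \frac{698739}{-97691} = 698739 \left(- \frac{1}{97691}\right) = - \frac{698739}{97691}$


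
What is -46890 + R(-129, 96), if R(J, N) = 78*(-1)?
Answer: -46968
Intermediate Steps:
R(J, N) = -78
-46890 + R(-129, 96) = -46890 - 78 = -46968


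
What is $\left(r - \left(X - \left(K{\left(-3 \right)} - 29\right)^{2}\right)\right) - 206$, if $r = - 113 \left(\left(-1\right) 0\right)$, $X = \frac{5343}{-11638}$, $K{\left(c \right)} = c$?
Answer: $\frac{9525227}{11638} \approx 818.46$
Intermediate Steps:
$X = - \frac{5343}{11638}$ ($X = 5343 \left(- \frac{1}{11638}\right) = - \frac{5343}{11638} \approx -0.4591$)
$r = 0$ ($r = \left(-113\right) 0 = 0$)
$\left(r - \left(X - \left(K{\left(-3 \right)} - 29\right)^{2}\right)\right) - 206 = \left(0 - \left(- \frac{5343}{11638} - \left(-3 - 29\right)^{2}\right)\right) - 206 = \left(0 + \left(\left(-32\right)^{2} + \frac{5343}{11638}\right)\right) - 206 = \left(0 + \left(1024 + \frac{5343}{11638}\right)\right) - 206 = \left(0 + \frac{11922655}{11638}\right) - 206 = \frac{11922655}{11638} - 206 = \frac{9525227}{11638}$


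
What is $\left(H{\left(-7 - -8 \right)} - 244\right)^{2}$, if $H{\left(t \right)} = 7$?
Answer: $56169$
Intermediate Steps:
$\left(H{\left(-7 - -8 \right)} - 244\right)^{2} = \left(7 - 244\right)^{2} = \left(-237\right)^{2} = 56169$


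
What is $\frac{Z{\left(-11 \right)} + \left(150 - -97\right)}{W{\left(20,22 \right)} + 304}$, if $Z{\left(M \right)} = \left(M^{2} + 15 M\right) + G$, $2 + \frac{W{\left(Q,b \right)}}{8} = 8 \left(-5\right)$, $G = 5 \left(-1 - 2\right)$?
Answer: $- \frac{47}{8} \approx -5.875$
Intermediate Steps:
$G = -15$ ($G = 5 \left(-3\right) = -15$)
$W{\left(Q,b \right)} = -336$ ($W{\left(Q,b \right)} = -16 + 8 \cdot 8 \left(-5\right) = -16 + 8 \left(-40\right) = -16 - 320 = -336$)
$Z{\left(M \right)} = -15 + M^{2} + 15 M$ ($Z{\left(M \right)} = \left(M^{2} + 15 M\right) - 15 = -15 + M^{2} + 15 M$)
$\frac{Z{\left(-11 \right)} + \left(150 - -97\right)}{W{\left(20,22 \right)} + 304} = \frac{\left(-15 + \left(-11\right)^{2} + 15 \left(-11\right)\right) + \left(150 - -97\right)}{-336 + 304} = \frac{\left(-15 + 121 - 165\right) + \left(150 + 97\right)}{-32} = \left(-59 + 247\right) \left(- \frac{1}{32}\right) = 188 \left(- \frac{1}{32}\right) = - \frac{47}{8}$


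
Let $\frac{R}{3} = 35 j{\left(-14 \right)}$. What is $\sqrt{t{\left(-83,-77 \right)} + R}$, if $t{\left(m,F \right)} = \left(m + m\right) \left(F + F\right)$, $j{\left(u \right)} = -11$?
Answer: $\sqrt{24409} \approx 156.23$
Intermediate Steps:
$R = -1155$ ($R = 3 \cdot 35 \left(-11\right) = 3 \left(-385\right) = -1155$)
$t{\left(m,F \right)} = 4 F m$ ($t{\left(m,F \right)} = 2 m 2 F = 4 F m$)
$\sqrt{t{\left(-83,-77 \right)} + R} = \sqrt{4 \left(-77\right) \left(-83\right) - 1155} = \sqrt{25564 - 1155} = \sqrt{24409}$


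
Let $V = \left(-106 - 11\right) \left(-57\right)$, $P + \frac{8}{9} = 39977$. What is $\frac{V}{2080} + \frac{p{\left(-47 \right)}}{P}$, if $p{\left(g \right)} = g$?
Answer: $\frac{157023}{48992} \approx 3.2051$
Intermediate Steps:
$P = \frac{359785}{9}$ ($P = - \frac{8}{9} + 39977 = \frac{359785}{9} \approx 39976.0$)
$V = 6669$ ($V = \left(-117\right) \left(-57\right) = 6669$)
$\frac{V}{2080} + \frac{p{\left(-47 \right)}}{P} = \frac{6669}{2080} - \frac{47}{\frac{359785}{9}} = 6669 \cdot \frac{1}{2080} - \frac{9}{7655} = \frac{513}{160} - \frac{9}{7655} = \frac{157023}{48992}$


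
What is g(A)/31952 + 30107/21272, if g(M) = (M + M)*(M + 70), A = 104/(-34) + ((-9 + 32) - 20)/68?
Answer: 275528983971/196428370816 ≈ 1.4027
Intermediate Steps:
A = -205/68 (A = 104*(-1/34) + (23 - 20)*(1/68) = -52/17 + 3*(1/68) = -52/17 + 3/68 = -205/68 ≈ -3.0147)
g(M) = 2*M*(70 + M) (g(M) = (2*M)*(70 + M) = 2*M*(70 + M))
g(A)/31952 + 30107/21272 = (2*(-205/68)*(70 - 205/68))/31952 + 30107/21272 = (2*(-205/68)*(4555/68))*(1/31952) + 30107*(1/21272) = -933775/2312*1/31952 + 30107/21272 = -933775/73873024 + 30107/21272 = 275528983971/196428370816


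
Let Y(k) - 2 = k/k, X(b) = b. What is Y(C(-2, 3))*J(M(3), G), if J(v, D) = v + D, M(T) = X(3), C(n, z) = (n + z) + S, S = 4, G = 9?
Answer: 36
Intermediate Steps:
C(n, z) = 4 + n + z (C(n, z) = (n + z) + 4 = 4 + n + z)
M(T) = 3
Y(k) = 3 (Y(k) = 2 + k/k = 2 + 1 = 3)
J(v, D) = D + v
Y(C(-2, 3))*J(M(3), G) = 3*(9 + 3) = 3*12 = 36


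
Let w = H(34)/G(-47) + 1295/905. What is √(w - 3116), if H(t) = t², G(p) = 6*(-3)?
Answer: I*√937263431/543 ≈ 56.381*I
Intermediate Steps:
G(p) = -18
w = -102287/1629 (w = 34²/(-18) + 1295/905 = 1156*(-1/18) + 1295*(1/905) = -578/9 + 259/181 = -102287/1629 ≈ -62.791)
√(w - 3116) = √(-102287/1629 - 3116) = √(-5178251/1629) = I*√937263431/543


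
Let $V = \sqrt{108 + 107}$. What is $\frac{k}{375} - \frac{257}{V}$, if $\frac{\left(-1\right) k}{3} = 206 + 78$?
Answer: $- \frac{284}{125} - \frac{257 \sqrt{215}}{215} \approx -19.799$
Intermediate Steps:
$k = -852$ ($k = - 3 \left(206 + 78\right) = \left(-3\right) 284 = -852$)
$V = \sqrt{215} \approx 14.663$
$\frac{k}{375} - \frac{257}{V} = - \frac{852}{375} - \frac{257}{\sqrt{215}} = \left(-852\right) \frac{1}{375} - 257 \frac{\sqrt{215}}{215} = - \frac{284}{125} - \frac{257 \sqrt{215}}{215}$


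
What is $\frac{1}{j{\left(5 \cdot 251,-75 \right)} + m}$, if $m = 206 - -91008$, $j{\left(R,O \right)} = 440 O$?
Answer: $\frac{1}{58214} \approx 1.7178 \cdot 10^{-5}$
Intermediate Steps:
$m = 91214$ ($m = 206 + 91008 = 91214$)
$\frac{1}{j{\left(5 \cdot 251,-75 \right)} + m} = \frac{1}{440 \left(-75\right) + 91214} = \frac{1}{-33000 + 91214} = \frac{1}{58214}$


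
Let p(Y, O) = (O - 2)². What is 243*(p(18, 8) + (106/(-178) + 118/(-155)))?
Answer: 116130429/13795 ≈ 8418.3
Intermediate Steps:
p(Y, O) = (-2 + O)²
243*(p(18, 8) + (106/(-178) + 118/(-155))) = 243*((-2 + 8)² + (106/(-178) + 118/(-155))) = 243*(6² + (106*(-1/178) + 118*(-1/155))) = 243*(36 + (-53/89 - 118/155)) = 243*(36 - 18717/13795) = 243*(477903/13795) = 116130429/13795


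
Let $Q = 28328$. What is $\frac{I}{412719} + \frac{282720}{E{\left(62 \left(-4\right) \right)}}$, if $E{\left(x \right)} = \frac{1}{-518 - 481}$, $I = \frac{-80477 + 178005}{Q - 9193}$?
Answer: $- \frac{2230513979810165672}{7897378065} \approx -2.8244 \cdot 10^{8}$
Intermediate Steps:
$I = \frac{97528}{19135}$ ($I = \frac{-80477 + 178005}{28328 - 9193} = \frac{97528}{19135} \approx 5.0968$)
$E{\left(x \right)} = - \frac{1}{999}$ ($E{\left(x \right)} = \frac{1}{-999} = - \frac{1}{999}$)
$\frac{I}{412719} + \frac{282720}{E{\left(62 \left(-4\right) \right)}} = \frac{97528}{19135 \cdot 412719} + \frac{282720}{- \frac{1}{999}} = \frac{97528}{19135} \cdot \frac{1}{412719} + 282720 \left(-999\right) = \frac{97528}{7897378065} - 282437280 = - \frac{2230513979810165672}{7897378065}$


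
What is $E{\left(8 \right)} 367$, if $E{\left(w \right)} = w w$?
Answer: $23488$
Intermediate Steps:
$E{\left(w \right)} = w^{2}$
$E{\left(8 \right)} 367 = 8^{2} \cdot 367 = 64 \cdot 367 = 23488$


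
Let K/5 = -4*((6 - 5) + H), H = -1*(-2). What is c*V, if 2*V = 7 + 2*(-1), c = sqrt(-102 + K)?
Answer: 45*I*sqrt(2)/2 ≈ 31.82*I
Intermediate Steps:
H = 2
K = -60 (K = 5*(-4*((6 - 5) + 2)) = 5*(-4*(1 + 2)) = 5*(-4*3) = 5*(-12) = -60)
c = 9*I*sqrt(2) (c = sqrt(-102 - 60) = sqrt(-162) = 9*I*sqrt(2) ≈ 12.728*I)
V = 5/2 (V = (7 + 2*(-1))/2 = (7 - 2)/2 = (1/2)*5 = 5/2 ≈ 2.5000)
c*V = (9*I*sqrt(2))*(5/2) = 45*I*sqrt(2)/2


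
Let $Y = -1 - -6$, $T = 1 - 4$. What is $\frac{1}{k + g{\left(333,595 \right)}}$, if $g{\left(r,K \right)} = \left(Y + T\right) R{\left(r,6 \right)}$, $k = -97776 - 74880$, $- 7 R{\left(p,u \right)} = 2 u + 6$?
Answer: $- \frac{7}{1208628} \approx -5.7917 \cdot 10^{-6}$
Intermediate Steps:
$R{\left(p,u \right)} = - \frac{6}{7} - \frac{2 u}{7}$ ($R{\left(p,u \right)} = - \frac{2 u + 6}{7} = - \frac{6 + 2 u}{7} = - \frac{6}{7} - \frac{2 u}{7}$)
$T = -3$ ($T = 1 - 4 = -3$)
$k = -172656$
$Y = 5$ ($Y = -1 + 6 = 5$)
$g{\left(r,K \right)} = - \frac{36}{7}$ ($g{\left(r,K \right)} = \left(5 - 3\right) \left(- \frac{6}{7} - \frac{12}{7}\right) = 2 \left(- \frac{6}{7} - \frac{12}{7}\right) = 2 \left(- \frac{18}{7}\right) = - \frac{36}{7}$)
$\frac{1}{k + g{\left(333,595 \right)}} = \frac{1}{-172656 - \frac{36}{7}} = \frac{1}{- \frac{1208628}{7}} = - \frac{7}{1208628}$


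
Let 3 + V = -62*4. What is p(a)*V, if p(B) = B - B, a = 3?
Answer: 0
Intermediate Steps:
p(B) = 0
V = -251 (V = -3 - 62*4 = -3 - 248 = -251)
p(a)*V = 0*(-251) = 0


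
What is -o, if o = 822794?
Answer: -822794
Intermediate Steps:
-o = -1*822794 = -822794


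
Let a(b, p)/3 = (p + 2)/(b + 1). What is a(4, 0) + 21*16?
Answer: 1686/5 ≈ 337.20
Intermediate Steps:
a(b, p) = 3*(2 + p)/(1 + b) (a(b, p) = 3*((p + 2)/(b + 1)) = 3*((2 + p)/(1 + b)) = 3*(2 + p)/(1 + b))
a(4, 0) + 21*16 = 3*(2 + 0)/(1 + 4) + 21*16 = 3*2/5 + 336 = 3*(⅕)*2 + 336 = 6/5 + 336 = 1686/5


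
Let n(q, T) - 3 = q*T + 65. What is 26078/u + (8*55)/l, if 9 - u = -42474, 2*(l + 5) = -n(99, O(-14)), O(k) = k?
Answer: 116822/90797 ≈ 1.2866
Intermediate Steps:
n(q, T) = 68 + T*q (n(q, T) = 3 + (q*T + 65) = 3 + (T*q + 65) = 3 + (65 + T*q) = 68 + T*q)
l = 654 (l = -5 + (-(68 - 14*99))/2 = -5 + (-(68 - 1386))/2 = -5 + (-1*(-1318))/2 = -5 + (½)*1318 = -5 + 659 = 654)
u = 42483 (u = 9 - 1*(-42474) = 9 + 42474 = 42483)
26078/u + (8*55)/l = 26078/42483 + (8*55)/654 = 26078*(1/42483) + 440*(1/654) = 1534/2499 + 220/327 = 116822/90797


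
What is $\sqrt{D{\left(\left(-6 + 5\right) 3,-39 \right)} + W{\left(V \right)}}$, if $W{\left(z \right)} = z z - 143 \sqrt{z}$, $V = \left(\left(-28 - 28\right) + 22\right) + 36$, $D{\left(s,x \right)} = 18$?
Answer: $\sqrt{22 - 143 \sqrt{2}} \approx 13.425 i$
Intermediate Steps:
$V = 2$ ($V = \left(\left(-28 - 28\right) + 22\right) + 36 = \left(-56 + 22\right) + 36 = -34 + 36 = 2$)
$W{\left(z \right)} = z^{2} - 143 \sqrt{z}$
$\sqrt{D{\left(\left(-6 + 5\right) 3,-39 \right)} + W{\left(V \right)}} = \sqrt{18 + \left(2^{2} - 143 \sqrt{2}\right)} = \sqrt{18 + \left(4 - 143 \sqrt{2}\right)} = \sqrt{22 - 143 \sqrt{2}}$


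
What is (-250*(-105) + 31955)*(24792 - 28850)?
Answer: -236195890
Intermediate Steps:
(-250*(-105) + 31955)*(24792 - 28850) = (26250 + 31955)*(-4058) = 58205*(-4058) = -236195890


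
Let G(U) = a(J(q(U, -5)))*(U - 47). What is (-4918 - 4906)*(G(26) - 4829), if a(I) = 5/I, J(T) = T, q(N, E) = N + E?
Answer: 47489216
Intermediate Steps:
q(N, E) = E + N
G(U) = 5*(-47 + U)/(-5 + U) (G(U) = (5/(-5 + U))*(U - 47) = (5/(-5 + U))*(-47 + U) = 5*(-47 + U)/(-5 + U))
(-4918 - 4906)*(G(26) - 4829) = (-4918 - 4906)*(5*(-47 + 26)/(-5 + 26) - 4829) = -9824*(5*(-21)/21 - 4829) = -9824*(5*(1/21)*(-21) - 4829) = -9824*(-5 - 4829) = -9824*(-4834) = 47489216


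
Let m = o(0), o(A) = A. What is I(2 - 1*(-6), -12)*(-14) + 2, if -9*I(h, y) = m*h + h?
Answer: 130/9 ≈ 14.444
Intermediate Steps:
m = 0
I(h, y) = -h/9 (I(h, y) = -(0*h + h)/9 = -(0 + h)/9 = -h/9)
I(2 - 1*(-6), -12)*(-14) + 2 = -(2 - 1*(-6))/9*(-14) + 2 = -(2 + 6)/9*(-14) + 2 = -1/9*8*(-14) + 2 = -8/9*(-14) + 2 = 112/9 + 2 = 130/9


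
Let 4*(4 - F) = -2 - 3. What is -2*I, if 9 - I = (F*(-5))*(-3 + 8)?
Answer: -561/2 ≈ -280.50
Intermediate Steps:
F = 21/4 (F = 4 - (-2 - 3)/4 = 4 - ¼*(-5) = 4 + 5/4 = 21/4 ≈ 5.2500)
I = 561/4 (I = 9 - (21/4)*(-5)*(-3 + 8) = 9 - (-105)*5/4 = 9 - 1*(-525/4) = 9 + 525/4 = 561/4 ≈ 140.25)
-2*I = -2*561/4 = -561/2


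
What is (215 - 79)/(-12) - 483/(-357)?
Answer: -509/51 ≈ -9.9804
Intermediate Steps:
(215 - 79)/(-12) - 483/(-357) = 136*(-1/12) - 483*(-1/357) = -34/3 + 23/17 = -509/51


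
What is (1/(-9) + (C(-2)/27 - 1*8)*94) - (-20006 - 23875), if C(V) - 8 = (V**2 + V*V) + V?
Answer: 1165796/27 ≈ 43178.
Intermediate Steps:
C(V) = 8 + V + 2*V**2 (C(V) = 8 + ((V**2 + V*V) + V) = 8 + ((V**2 + V**2) + V) = 8 + (2*V**2 + V) = 8 + (V + 2*V**2) = 8 + V + 2*V**2)
(1/(-9) + (C(-2)/27 - 1*8)*94) - (-20006 - 23875) = (1/(-9) + ((8 - 2 + 2*(-2)**2)/27 - 1*8)*94) - (-20006 - 23875) = (-1/9 + ((8 - 2 + 2*4)*(1/27) - 8)*94) - 1*(-43881) = (-1/9 + ((8 - 2 + 8)*(1/27) - 8)*94) + 43881 = (-1/9 + (14*(1/27) - 8)*94) + 43881 = (-1/9 + (14/27 - 8)*94) + 43881 = (-1/9 - 202/27*94) + 43881 = (-1/9 - 18988/27) + 43881 = -18991/27 + 43881 = 1165796/27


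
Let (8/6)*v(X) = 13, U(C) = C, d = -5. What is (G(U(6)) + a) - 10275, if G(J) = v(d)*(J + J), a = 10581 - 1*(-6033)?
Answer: 6456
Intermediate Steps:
v(X) = 39/4 (v(X) = (3/4)*13 = 39/4)
a = 16614 (a = 10581 + 6033 = 16614)
G(J) = 39*J/2 (G(J) = 39*(J + J)/4 = 39*(2*J)/4 = 39*J/2)
(G(U(6)) + a) - 10275 = ((39/2)*6 + 16614) - 10275 = (117 + 16614) - 10275 = 16731 - 10275 = 6456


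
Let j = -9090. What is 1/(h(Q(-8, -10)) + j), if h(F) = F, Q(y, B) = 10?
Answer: -1/9080 ≈ -0.00011013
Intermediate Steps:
1/(h(Q(-8, -10)) + j) = 1/(10 - 9090) = 1/(-9080) = -1/9080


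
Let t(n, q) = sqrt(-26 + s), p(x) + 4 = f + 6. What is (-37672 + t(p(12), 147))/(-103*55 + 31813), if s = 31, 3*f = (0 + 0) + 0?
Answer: -9418/6537 + sqrt(5)/26148 ≈ -1.4406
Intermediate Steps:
f = 0 (f = ((0 + 0) + 0)/3 = (0 + 0)/3 = (1/3)*0 = 0)
p(x) = 2 (p(x) = -4 + (0 + 6) = -4 + 6 = 2)
t(n, q) = sqrt(5) (t(n, q) = sqrt(-26 + 31) = sqrt(5))
(-37672 + t(p(12), 147))/(-103*55 + 31813) = (-37672 + sqrt(5))/(-103*55 + 31813) = (-37672 + sqrt(5))/(-5665 + 31813) = (-37672 + sqrt(5))/26148 = (-37672 + sqrt(5))*(1/26148) = -9418/6537 + sqrt(5)/26148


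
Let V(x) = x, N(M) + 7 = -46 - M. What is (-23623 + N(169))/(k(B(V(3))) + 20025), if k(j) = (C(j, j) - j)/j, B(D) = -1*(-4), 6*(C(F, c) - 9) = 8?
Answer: -286140/240319 ≈ -1.1907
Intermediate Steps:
C(F, c) = 31/3 (C(F, c) = 9 + (⅙)*8 = 9 + 4/3 = 31/3)
N(M) = -53 - M (N(M) = -7 + (-46 - M) = -53 - M)
B(D) = 4
k(j) = (31/3 - j)/j
(-23623 + N(169))/(k(B(V(3))) + 20025) = (-23623 + (-53 - 1*169))/((31/3 - 1*4)/4 + 20025) = (-23623 + (-53 - 169))/((31/3 - 4)/4 + 20025) = (-23623 - 222)/((¼)*(19/3) + 20025) = -23845/(19/12 + 20025) = -23845/240319/12 = -23845*12/240319 = -286140/240319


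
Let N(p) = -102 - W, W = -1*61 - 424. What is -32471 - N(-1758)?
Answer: -32854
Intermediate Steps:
W = -485 (W = -61 - 424 = -485)
N(p) = 383 (N(p) = -102 - 1*(-485) = -102 + 485 = 383)
-32471 - N(-1758) = -32471 - 1*383 = -32471 - 383 = -32854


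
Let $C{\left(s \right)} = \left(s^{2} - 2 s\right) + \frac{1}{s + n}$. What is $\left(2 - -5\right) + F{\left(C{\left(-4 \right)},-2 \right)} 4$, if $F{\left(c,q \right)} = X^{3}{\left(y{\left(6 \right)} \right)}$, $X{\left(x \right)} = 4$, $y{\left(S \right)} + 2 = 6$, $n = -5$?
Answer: $263$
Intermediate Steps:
$y{\left(S \right)} = 4$ ($y{\left(S \right)} = -2 + 6 = 4$)
$C{\left(s \right)} = s^{2} + \frac{1}{-5 + s} - 2 s$ ($C{\left(s \right)} = \left(s^{2} - 2 s\right) + \frac{1}{s - 5} = \left(s^{2} - 2 s\right) + \frac{1}{-5 + s} = s^{2} + \frac{1}{-5 + s} - 2 s$)
$F{\left(c,q \right)} = 64$ ($F{\left(c,q \right)} = 4^{3} = 64$)
$\left(2 - -5\right) + F{\left(C{\left(-4 \right)},-2 \right)} 4 = \left(2 - -5\right) + 64 \cdot 4 = \left(2 + 5\right) + 256 = 7 + 256 = 263$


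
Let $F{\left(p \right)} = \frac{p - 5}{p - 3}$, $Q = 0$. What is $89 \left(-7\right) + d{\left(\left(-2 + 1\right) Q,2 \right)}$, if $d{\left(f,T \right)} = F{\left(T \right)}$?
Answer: $-620$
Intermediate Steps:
$F{\left(p \right)} = \frac{-5 + p}{-3 + p}$
$d{\left(f,T \right)} = \frac{-5 + T}{-3 + T}$
$89 \left(-7\right) + d{\left(\left(-2 + 1\right) Q,2 \right)} = 89 \left(-7\right) + \frac{-5 + 2}{-3 + 2} = -623 + \frac{1}{-1} \left(-3\right) = -623 - -3 = -623 + 3 = -620$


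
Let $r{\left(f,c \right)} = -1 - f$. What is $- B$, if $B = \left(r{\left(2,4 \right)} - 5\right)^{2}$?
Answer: $-64$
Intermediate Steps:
$B = 64$ ($B = \left(\left(-1 - 2\right) - 5\right)^{2} = \left(-3 - 5\right)^{2} = \left(-8\right)^{2} = 64$)
$- B = \left(-1\right) 64 = -64$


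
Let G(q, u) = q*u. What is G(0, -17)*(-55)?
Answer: 0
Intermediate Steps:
G(0, -17)*(-55) = (0*(-17))*(-55) = 0*(-55) = 0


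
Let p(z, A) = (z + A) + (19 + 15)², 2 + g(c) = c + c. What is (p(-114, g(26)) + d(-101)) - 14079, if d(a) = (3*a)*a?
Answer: 17616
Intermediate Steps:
d(a) = 3*a²
g(c) = -2 + 2*c (g(c) = -2 + (c + c) = -2 + 2*c)
p(z, A) = 1156 + A + z (p(z, A) = (A + z) + 34² = (A + z) + 1156 = 1156 + A + z)
(p(-114, g(26)) + d(-101)) - 14079 = ((1156 + (-2 + 2*26) - 114) + 3*(-101)²) - 14079 = ((1156 + (-2 + 52) - 114) + 3*10201) - 14079 = ((1156 + 50 - 114) + 30603) - 14079 = (1092 + 30603) - 14079 = 31695 - 14079 = 17616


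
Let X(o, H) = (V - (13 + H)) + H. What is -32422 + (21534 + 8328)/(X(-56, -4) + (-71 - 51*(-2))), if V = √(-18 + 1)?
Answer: 2*(-16211*√17 + 276867*I)/(√17 - 18*I) ≈ -30846.0 - 361.07*I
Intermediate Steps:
V = I*√17 (V = √(-17) = I*√17 ≈ 4.1231*I)
X(o, H) = -13 + I*√17 (X(o, H) = (I*√17 - (13 + H)) + H = (I*√17 + (-13 - H)) + H = (-13 - H + I*√17) + H = -13 + I*√17)
-32422 + (21534 + 8328)/(X(-56, -4) + (-71 - 51*(-2))) = -32422 + (21534 + 8328)/((-13 + I*√17) + (-71 - 51*(-2))) = -32422 + 29862/((-13 + I*√17) + (-71 + 102)) = -32422 + 29862/((-13 + I*√17) + 31) = -32422 + 29862/(18 + I*√17)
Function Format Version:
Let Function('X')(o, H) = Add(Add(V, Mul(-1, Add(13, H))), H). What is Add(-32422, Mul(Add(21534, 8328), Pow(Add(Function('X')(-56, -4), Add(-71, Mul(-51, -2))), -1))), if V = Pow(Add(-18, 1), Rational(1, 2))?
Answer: Mul(2, Pow(Add(Pow(17, Rational(1, 2)), Mul(-18, I)), -1), Add(Mul(-16211, Pow(17, Rational(1, 2))), Mul(276867, I))) ≈ Add(-30846., Mul(-361.07, I))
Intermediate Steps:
V = Mul(I, Pow(17, Rational(1, 2))) (V = Pow(-17, Rational(1, 2)) = Mul(I, Pow(17, Rational(1, 2))) ≈ Mul(4.1231, I))
Function('X')(o, H) = Add(-13, Mul(I, Pow(17, Rational(1, 2)))) (Function('X')(o, H) = Add(Add(Mul(I, Pow(17, Rational(1, 2))), Mul(-1, Add(13, H))), H) = Add(Add(Mul(I, Pow(17, Rational(1, 2))), Add(-13, Mul(-1, H))), H) = Add(Add(-13, Mul(-1, H), Mul(I, Pow(17, Rational(1, 2)))), H) = Add(-13, Mul(I, Pow(17, Rational(1, 2)))))
Add(-32422, Mul(Add(21534, 8328), Pow(Add(Function('X')(-56, -4), Add(-71, Mul(-51, -2))), -1))) = Add(-32422, Mul(Add(21534, 8328), Pow(Add(Add(-13, Mul(I, Pow(17, Rational(1, 2)))), Add(-71, Mul(-51, -2))), -1))) = Add(-32422, Mul(29862, Pow(Add(Add(-13, Mul(I, Pow(17, Rational(1, 2)))), Add(-71, 102)), -1))) = Add(-32422, Mul(29862, Pow(Add(Add(-13, Mul(I, Pow(17, Rational(1, 2)))), 31), -1))) = Add(-32422, Mul(29862, Pow(Add(18, Mul(I, Pow(17, Rational(1, 2)))), -1)))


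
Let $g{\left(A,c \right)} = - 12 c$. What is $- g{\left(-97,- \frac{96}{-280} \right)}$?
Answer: $\frac{144}{35} \approx 4.1143$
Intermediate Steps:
$- g{\left(-97,- \frac{96}{-280} \right)} = - \left(-12\right) \left(- \frac{96}{-280}\right) = - \left(-12\right) \left(\left(-96\right) \left(- \frac{1}{280}\right)\right) = - \frac{\left(-12\right) 12}{35} = \left(-1\right) \left(- \frac{144}{35}\right) = \frac{144}{35}$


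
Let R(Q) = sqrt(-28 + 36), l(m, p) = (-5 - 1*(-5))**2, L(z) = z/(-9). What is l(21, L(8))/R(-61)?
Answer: 0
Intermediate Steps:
L(z) = -z/9 (L(z) = z*(-1/9) = -z/9)
l(m, p) = 0 (l(m, p) = (-5 + 5)**2 = 0**2 = 0)
R(Q) = 2*sqrt(2) (R(Q) = sqrt(8) = 2*sqrt(2))
l(21, L(8))/R(-61) = 0/((2*sqrt(2))) = 0*(sqrt(2)/4) = 0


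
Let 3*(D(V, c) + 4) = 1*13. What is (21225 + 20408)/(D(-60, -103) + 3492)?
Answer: 124899/10477 ≈ 11.921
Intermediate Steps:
D(V, c) = 1/3 (D(V, c) = -4 + (1*13)/3 = -4 + (1/3)*13 = -4 + 13/3 = 1/3)
(21225 + 20408)/(D(-60, -103) + 3492) = (21225 + 20408)/(1/3 + 3492) = 41633/(10477/3) = 41633*(3/10477) = 124899/10477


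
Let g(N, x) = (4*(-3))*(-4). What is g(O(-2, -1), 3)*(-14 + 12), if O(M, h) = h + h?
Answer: -96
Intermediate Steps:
O(M, h) = 2*h
g(N, x) = 48 (g(N, x) = -12*(-4) = 48)
g(O(-2, -1), 3)*(-14 + 12) = 48*(-14 + 12) = 48*(-2) = -96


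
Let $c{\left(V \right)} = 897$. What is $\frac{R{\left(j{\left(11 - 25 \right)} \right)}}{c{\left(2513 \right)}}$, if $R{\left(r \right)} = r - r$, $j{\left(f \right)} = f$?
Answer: $0$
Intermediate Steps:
$R{\left(r \right)} = 0$
$\frac{R{\left(j{\left(11 - 25 \right)} \right)}}{c{\left(2513 \right)}} = \frac{0}{897} = 0 \cdot \frac{1}{897} = 0$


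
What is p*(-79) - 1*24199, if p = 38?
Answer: -27201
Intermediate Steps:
p*(-79) - 1*24199 = 38*(-79) - 1*24199 = -3002 - 24199 = -27201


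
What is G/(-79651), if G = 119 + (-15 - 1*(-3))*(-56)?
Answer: -791/79651 ≈ -0.0099308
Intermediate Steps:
G = 791 (G = 119 + (-15 + 3)*(-56) = 119 - 12*(-56) = 119 + 672 = 791)
G/(-79651) = 791/(-79651) = 791*(-1/79651) = -791/79651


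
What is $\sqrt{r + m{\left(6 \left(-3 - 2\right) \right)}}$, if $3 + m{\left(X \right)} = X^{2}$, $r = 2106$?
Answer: $\sqrt{3003} \approx 54.8$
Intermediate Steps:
$m{\left(X \right)} = -3 + X^{2}$
$\sqrt{r + m{\left(6 \left(-3 - 2\right) \right)}} = \sqrt{2106 - \left(3 - \left(6 \left(-3 - 2\right)\right)^{2}\right)} = \sqrt{2106 - \left(3 - \left(6 \left(-5\right)\right)^{2}\right)} = \sqrt{2106 - \left(3 - \left(-30\right)^{2}\right)} = \sqrt{2106 + \left(-3 + 900\right)} = \sqrt{2106 + 897} = \sqrt{3003}$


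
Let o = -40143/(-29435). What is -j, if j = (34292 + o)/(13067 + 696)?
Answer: -1009425163/405113905 ≈ -2.4917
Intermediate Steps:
o = 40143/29435 (o = -40143*(-1)/29435 = -1*(-40143/29435) = 40143/29435 ≈ 1.3638)
j = 1009425163/405113905 (j = (34292 + 40143/29435)/(13067 + 696) = (1009425163/29435)/13763 = (1009425163/29435)*(1/13763) = 1009425163/405113905 ≈ 2.4917)
-j = -1*1009425163/405113905 = -1009425163/405113905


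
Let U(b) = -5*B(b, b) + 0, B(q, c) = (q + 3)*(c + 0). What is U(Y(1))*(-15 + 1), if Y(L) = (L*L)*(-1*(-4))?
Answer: 1960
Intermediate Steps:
B(q, c) = c*(3 + q) (B(q, c) = (3 + q)*c = c*(3 + q))
Y(L) = 4*L² (Y(L) = L²*4 = 4*L²)
U(b) = -5*b*(3 + b) (U(b) = -5*b*(3 + b) + 0 = -5*b*(3 + b))
U(Y(1))*(-15 + 1) = (-5*4*1²*(3 + 4*1²))*(-15 + 1) = -5*4*1*(3 + 4*1)*(-14) = -5*4*(3 + 4)*(-14) = -5*4*7*(-14) = -140*(-14) = 1960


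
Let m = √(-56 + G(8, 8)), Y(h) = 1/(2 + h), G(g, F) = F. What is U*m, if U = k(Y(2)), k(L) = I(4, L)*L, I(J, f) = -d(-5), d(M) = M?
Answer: 5*I*√3 ≈ 8.6602*I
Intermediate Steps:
I(J, f) = 5 (I(J, f) = -1*(-5) = 5)
k(L) = 5*L
m = 4*I*√3 (m = √(-56 + 8) = √(-48) = 4*I*√3 ≈ 6.9282*I)
U = 5/4 (U = 5/(2 + 2) = 5/4 ≈ 1.2500)
U*m = 5*(4*I*√3)/4 = 5*I*√3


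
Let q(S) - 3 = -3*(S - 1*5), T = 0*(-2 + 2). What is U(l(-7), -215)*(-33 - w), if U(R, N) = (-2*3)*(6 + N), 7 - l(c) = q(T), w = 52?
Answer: -106590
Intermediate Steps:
T = 0 (T = 0*0 = 0)
q(S) = 18 - 3*S (q(S) = 3 - 3*(S - 1*5) = 3 - 3*(S - 5) = 3 - 3*(-5 + S) = 3 + (15 - 3*S) = 18 - 3*S)
l(c) = -11 (l(c) = 7 - (18 - 3*0) = 7 - (18 + 0) = 7 - 1*18 = 7 - 18 = -11)
U(R, N) = -36 - 6*N (U(R, N) = -6*(6 + N) = -36 - 6*N)
U(l(-7), -215)*(-33 - w) = (-36 - 6*(-215))*(-33 - 1*52) = (-36 + 1290)*(-33 - 52) = 1254*(-85) = -106590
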